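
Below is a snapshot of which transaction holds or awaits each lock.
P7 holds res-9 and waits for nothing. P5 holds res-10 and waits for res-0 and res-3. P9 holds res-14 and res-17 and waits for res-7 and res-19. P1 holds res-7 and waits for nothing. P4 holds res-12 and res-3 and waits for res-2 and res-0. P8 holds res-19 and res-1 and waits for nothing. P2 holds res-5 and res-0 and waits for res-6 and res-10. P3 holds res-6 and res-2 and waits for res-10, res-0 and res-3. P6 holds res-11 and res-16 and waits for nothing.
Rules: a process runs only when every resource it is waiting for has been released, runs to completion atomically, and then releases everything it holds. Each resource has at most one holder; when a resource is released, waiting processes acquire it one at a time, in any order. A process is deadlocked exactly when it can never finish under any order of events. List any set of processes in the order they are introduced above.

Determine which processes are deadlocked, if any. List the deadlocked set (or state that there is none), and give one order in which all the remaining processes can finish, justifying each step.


Deadlocked: P5, P4, P2 and P3.
Key observation: the knot is the closed ring of waits P5 -> P4 -> P2 -> P5; P3 is caught in further circular waits.
The rest can finish in the order P7, P6, P8, P1, P9.
Step-by-step check:
  P7: no waits; runs immediately, freeing res-9
  P6: no waits; runs immediately, freeing res-11 and res-16
  P8: no waits; runs immediately, freeing res-19 and res-1
  P1: no waits; runs immediately, freeing res-7
  P9: everything it awaited (res-7 and res-19) is free; runs, freeing res-14 and res-17


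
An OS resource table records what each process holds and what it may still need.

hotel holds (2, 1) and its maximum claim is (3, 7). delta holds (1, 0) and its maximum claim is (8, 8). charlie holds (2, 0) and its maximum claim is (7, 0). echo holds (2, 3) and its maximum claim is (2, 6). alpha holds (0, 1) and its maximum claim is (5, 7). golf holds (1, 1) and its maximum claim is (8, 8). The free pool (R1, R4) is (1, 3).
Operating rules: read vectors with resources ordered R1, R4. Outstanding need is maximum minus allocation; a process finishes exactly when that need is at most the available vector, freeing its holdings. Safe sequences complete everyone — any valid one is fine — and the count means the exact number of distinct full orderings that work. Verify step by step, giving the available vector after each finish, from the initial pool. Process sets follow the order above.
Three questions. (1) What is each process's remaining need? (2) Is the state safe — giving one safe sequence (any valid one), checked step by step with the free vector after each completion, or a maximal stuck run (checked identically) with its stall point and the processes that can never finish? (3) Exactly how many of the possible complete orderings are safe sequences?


(1) Need matrix, components ordered R1, R4:
  hotel: (1, 6)
  delta: (7, 8)
  charlie: (5, 0)
  echo: (0, 3)
  alpha: (5, 6)
  golf: (7, 7)
(2) SAFE. One safe sequence: echo, hotel, alpha, charlie, golf, delta.
Key observation: at echo the run first touches a limit — (0, 3) against (1, 3), exact on a resource it actually requests.
Walking it through:
  pool = (1, 3)
  echo needs (0, 3) <= (1, 3) -> finishes; pool += (2, 3) = (3, 6)
  hotel needs (1, 6) <= (3, 6) -> finishes; pool += (2, 1) = (5, 7)
  alpha needs (5, 6) <= (5, 7) -> finishes; pool += (0, 1) = (5, 8)
  charlie needs (5, 0) <= (5, 8) -> finishes; pool += (2, 0) = (7, 8)
  golf needs (7, 7) <= (7, 8) -> finishes; pool += (1, 1) = (8, 9)
  delta needs (7, 8) <= (8, 9) -> finishes; pool += (1, 0) = (9, 9)
(3) Precisely 6 of the possible complete orderings are safe sequences.


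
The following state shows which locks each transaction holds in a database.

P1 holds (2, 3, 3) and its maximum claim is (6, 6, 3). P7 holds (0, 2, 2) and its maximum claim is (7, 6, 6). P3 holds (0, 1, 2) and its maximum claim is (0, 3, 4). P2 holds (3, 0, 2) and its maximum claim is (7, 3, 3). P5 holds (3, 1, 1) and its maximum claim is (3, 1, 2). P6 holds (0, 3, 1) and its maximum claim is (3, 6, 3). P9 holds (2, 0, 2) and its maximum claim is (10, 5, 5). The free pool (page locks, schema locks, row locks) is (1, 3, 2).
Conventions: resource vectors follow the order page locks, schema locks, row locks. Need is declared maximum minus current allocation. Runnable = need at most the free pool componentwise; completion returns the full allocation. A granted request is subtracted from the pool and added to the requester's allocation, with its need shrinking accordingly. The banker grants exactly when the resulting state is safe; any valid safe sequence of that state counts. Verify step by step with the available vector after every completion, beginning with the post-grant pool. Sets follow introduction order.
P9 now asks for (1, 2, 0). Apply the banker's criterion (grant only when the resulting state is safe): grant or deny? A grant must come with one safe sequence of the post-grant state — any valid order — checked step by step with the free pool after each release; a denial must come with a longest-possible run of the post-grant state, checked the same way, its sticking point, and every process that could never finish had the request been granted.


DENY — the pretend-granted state is unsafe.
Key observation: no order helps: past P5, P3, P6, the free pool tops out at (3, 6, 6), below what each blocked process needs in page locks.
Pretend the grant happened; the run P5, P3, P6 goes as far as possible. Step-by-step check:
  pool = (0, 1, 2)
  P5: need (0, 0, 1) fits (0, 1, 2); releases (3, 1, 1), pool now (3, 2, 3)
  P3: need (0, 2, 2) fits (3, 2, 3); releases (0, 1, 2), pool now (3, 3, 5)
  P6: need (3, 3, 2) fits (3, 3, 5); releases (0, 3, 1), pool now (3, 6, 6)
  P1 still needs (4, 3, 0) but only (3, 6, 6) is free — short on page locks
  P7 still needs (7, 4, 4) but only (3, 6, 6) is free — short on page locks
  P2 still needs (4, 3, 1) but only (3, 6, 6) is free — short on page locks
  P9 still needs (7, 3, 3) but only (3, 6, 6) is free — short on page locks
Post-grant, the permanently blocked set is P1, P7, P2 and P9.


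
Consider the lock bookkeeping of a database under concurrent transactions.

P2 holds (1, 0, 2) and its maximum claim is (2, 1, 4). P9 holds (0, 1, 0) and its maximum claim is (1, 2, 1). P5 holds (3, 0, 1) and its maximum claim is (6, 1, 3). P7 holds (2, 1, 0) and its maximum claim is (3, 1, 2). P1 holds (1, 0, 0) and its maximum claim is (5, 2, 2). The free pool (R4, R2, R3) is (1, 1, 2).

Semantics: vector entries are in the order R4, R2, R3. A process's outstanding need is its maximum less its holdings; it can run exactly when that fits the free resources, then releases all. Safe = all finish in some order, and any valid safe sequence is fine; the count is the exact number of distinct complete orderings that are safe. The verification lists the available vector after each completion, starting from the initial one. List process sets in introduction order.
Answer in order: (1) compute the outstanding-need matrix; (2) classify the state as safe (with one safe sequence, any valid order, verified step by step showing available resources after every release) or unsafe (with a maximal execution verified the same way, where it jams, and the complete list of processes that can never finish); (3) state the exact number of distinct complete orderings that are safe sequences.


(1) Outstanding need per process (order R4, R2, R3):
  P2: (1, 1, 2)
  P9: (1, 1, 1)
  P5: (3, 1, 2)
  P7: (1, 0, 2)
  P1: (4, 2, 2)
(2) SAFE. One safe sequence: P7, P5, P2, P9, P1.
Key observation: P7 is the earliest step where a requested resource binds exactly: need (1, 0, 2), pool (1, 1, 2) at its turn.
Check, step by step:
  pool = (1, 1, 2)
  run P7 (needs (1, 0, 2), free (1, 1, 2)); after release of (2, 1, 0) the pool is (3, 2, 2)
  run P5 (needs (3, 1, 2), free (3, 2, 2)); after release of (3, 0, 1) the pool is (6, 2, 3)
  run P2 (needs (1, 1, 2), free (6, 2, 3)); after release of (1, 0, 2) the pool is (7, 2, 5)
  run P9 (needs (1, 1, 1), free (7, 2, 5)); after release of (0, 1, 0) the pool is (7, 3, 5)
  run P1 (needs (4, 2, 2), free (7, 3, 5)); after release of (1, 0, 0) the pool is (8, 3, 5)
(3) The exact count: 30 of the possible complete orderings are safe sequences.


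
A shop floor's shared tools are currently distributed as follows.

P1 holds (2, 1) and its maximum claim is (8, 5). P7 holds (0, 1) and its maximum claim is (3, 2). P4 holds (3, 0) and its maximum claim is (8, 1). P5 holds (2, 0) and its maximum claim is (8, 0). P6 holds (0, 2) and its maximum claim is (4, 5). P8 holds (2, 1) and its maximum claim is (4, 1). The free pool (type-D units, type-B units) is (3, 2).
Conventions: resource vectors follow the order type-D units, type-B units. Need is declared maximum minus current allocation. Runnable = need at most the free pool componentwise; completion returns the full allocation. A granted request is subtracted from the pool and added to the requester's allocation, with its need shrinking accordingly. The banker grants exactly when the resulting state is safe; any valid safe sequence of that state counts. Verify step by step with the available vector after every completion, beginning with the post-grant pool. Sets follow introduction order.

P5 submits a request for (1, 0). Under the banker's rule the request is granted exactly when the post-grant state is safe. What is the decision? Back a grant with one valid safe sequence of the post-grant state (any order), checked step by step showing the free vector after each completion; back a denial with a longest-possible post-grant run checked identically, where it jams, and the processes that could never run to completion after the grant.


DENY. Granting would leave the state unsafe.
Key observation: the pool after P8, P6, P7 is (4, 6); every surviving request exceeds it in type-D units, so progress ends there.
Pretend the grant happened; the run P8, P6, P7 goes as far as possible. Check, step by step:
  pool = (2, 2)
  P8: need (2, 0) fits (2, 2); releases (2, 1), pool now (4, 3)
  P6: need (4, 3) fits (4, 3); releases (0, 2), pool now (4, 5)
  P7: need (3, 1) fits (4, 5); releases (0, 1), pool now (4, 6)
  blocked: P1 wants (6, 4), pool (4, 6) — not enough type-D units
  blocked: P4 wants (5, 1), pool (4, 6) — not enough type-D units
  blocked: P5 wants (5, 0), pool (4, 6) — not enough type-D units
Processes that could never finish after the grant: P1, P4 and P5.


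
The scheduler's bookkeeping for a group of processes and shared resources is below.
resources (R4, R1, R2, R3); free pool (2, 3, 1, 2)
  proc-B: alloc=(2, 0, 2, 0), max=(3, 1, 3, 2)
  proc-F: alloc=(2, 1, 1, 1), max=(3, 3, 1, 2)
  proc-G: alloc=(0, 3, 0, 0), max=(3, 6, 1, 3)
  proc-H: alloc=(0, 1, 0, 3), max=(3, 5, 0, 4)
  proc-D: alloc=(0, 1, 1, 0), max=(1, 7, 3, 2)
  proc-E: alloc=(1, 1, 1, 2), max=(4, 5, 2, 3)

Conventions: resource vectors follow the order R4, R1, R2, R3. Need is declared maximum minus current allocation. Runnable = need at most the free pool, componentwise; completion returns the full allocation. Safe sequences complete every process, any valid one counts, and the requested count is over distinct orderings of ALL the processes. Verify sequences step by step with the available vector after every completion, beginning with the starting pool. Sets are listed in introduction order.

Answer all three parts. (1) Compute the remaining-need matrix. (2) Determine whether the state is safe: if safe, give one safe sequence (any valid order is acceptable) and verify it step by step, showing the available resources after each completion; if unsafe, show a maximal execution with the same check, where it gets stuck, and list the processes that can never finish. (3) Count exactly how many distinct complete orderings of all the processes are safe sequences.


(1) Outstanding need per process (order R4, R1, R2, R3):
  proc-B: (1, 1, 1, 2)
  proc-F: (1, 2, 0, 1)
  proc-G: (3, 3, 1, 3)
  proc-H: (3, 4, 0, 1)
  proc-D: (1, 6, 2, 2)
  proc-E: (3, 4, 1, 1)
(2) SAFE. One safe sequence: proc-F, proc-G, proc-H, proc-D, proc-B, proc-E.
Key observation: proc-G marks the first exact bind of the order: its need (3, 3, 1, 3) fits the free (4, 4, 2, 3) with zero slack on a requested resource.
Verifying each step:
  pool = (2, 3, 1, 2)
  proc-F needs (1, 2, 0, 1) <= (2, 3, 1, 2) -> finishes; pool += (2, 1, 1, 1) = (4, 4, 2, 3)
  proc-G needs (3, 3, 1, 3) <= (4, 4, 2, 3) -> finishes; pool += (0, 3, 0, 0) = (4, 7, 2, 3)
  proc-H needs (3, 4, 0, 1) <= (4, 7, 2, 3) -> finishes; pool += (0, 1, 0, 3) = (4, 8, 2, 6)
  proc-D needs (1, 6, 2, 2) <= (4, 8, 2, 6) -> finishes; pool += (0, 1, 1, 0) = (4, 9, 3, 6)
  proc-B needs (1, 1, 1, 2) <= (4, 9, 3, 6) -> finishes; pool += (2, 0, 2, 0) = (6, 9, 5, 6)
  proc-E needs (3, 4, 1, 1) <= (6, 9, 5, 6) -> finishes; pool += (1, 1, 1, 2) = (7, 10, 6, 8)
(3) The exact count: 84 of the possible complete orderings are safe sequences.


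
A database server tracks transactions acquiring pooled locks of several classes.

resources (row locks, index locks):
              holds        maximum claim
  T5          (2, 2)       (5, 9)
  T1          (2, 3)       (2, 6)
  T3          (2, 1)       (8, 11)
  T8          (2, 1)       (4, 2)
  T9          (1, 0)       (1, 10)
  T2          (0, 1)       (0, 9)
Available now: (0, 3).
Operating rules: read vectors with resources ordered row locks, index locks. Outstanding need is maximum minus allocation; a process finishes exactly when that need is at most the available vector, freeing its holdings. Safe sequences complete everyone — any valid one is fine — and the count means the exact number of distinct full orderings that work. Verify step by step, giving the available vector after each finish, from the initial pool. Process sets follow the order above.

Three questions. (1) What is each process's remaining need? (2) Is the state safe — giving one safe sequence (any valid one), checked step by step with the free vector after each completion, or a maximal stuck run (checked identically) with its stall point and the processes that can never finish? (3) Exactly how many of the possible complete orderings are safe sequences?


(1) Remaining need (order row locks, index locks):
  T5: (3, 7)
  T1: (0, 3)
  T3: (6, 10)
  T8: (2, 1)
  T9: (0, 10)
  T2: (0, 8)
(2) SAFE, for example via the order T1, T8, T5, T2, T9, T3.
Key observation: T1 is the earliest step where a requested resource binds exactly: need (0, 3), pool (0, 3) at its turn.
Check, step by step:
  pool = (0, 3)
  T1 needs (0, 3) <= (0, 3) -> finishes; pool += (2, 3) = (2, 6)
  T8 needs (2, 1) <= (2, 6) -> finishes; pool += (2, 1) = (4, 7)
  T5 needs (3, 7) <= (4, 7) -> finishes; pool += (2, 2) = (6, 9)
  T2 needs (0, 8) <= (6, 9) -> finishes; pool += (0, 1) = (6, 10)
  T9 needs (0, 10) <= (6, 10) -> finishes; pool += (1, 0) = (7, 10)
  T3 needs (6, 10) <= (7, 10) -> finishes; pool += (2, 1) = (9, 11)
(3) Exactly 2 of the possible complete orderings are safe sequences.


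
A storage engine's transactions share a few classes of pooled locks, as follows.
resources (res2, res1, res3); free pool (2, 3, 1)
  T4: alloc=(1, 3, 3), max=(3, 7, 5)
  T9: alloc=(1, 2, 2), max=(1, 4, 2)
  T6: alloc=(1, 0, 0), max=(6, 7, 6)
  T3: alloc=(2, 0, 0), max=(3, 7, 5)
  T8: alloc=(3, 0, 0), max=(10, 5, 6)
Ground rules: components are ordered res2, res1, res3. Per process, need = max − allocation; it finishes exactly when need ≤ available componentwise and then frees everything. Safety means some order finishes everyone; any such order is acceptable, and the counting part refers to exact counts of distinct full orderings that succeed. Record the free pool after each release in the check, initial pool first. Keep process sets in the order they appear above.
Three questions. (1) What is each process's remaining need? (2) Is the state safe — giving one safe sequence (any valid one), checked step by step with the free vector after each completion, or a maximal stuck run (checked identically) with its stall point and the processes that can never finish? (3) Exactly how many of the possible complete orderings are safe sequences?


(1) Remaining need (order res2, res1, res3):
  T4: (2, 4, 2)
  T9: (0, 2, 0)
  T6: (5, 7, 6)
  T3: (1, 7, 5)
  T8: (7, 5, 6)
(2) SAFE — a valid safe sequence is T9, T4, T3, T6, T8.
Key observation: T6 marks the first exact bind of the order: its need (5, 7, 6) fits the free (6, 8, 6) with zero slack on a requested resource.
Check, step by step:
  pool = (2, 3, 1)
  T9: need (0, 2, 0) fits (2, 3, 1); releases (1, 2, 2), pool now (3, 5, 3)
  T4: need (2, 4, 2) fits (3, 5, 3); releases (1, 3, 3), pool now (4, 8, 6)
  T3: need (1, 7, 5) fits (4, 8, 6); releases (2, 0, 0), pool now (6, 8, 6)
  T6: need (5, 7, 6) fits (6, 8, 6); releases (1, 0, 0), pool now (7, 8, 6)
  T8: need (7, 5, 6) fits (7, 8, 6); releases (3, 0, 0), pool now (10, 8, 6)
(3) The exact count: 1 of the possible complete orderings is a safe sequence.


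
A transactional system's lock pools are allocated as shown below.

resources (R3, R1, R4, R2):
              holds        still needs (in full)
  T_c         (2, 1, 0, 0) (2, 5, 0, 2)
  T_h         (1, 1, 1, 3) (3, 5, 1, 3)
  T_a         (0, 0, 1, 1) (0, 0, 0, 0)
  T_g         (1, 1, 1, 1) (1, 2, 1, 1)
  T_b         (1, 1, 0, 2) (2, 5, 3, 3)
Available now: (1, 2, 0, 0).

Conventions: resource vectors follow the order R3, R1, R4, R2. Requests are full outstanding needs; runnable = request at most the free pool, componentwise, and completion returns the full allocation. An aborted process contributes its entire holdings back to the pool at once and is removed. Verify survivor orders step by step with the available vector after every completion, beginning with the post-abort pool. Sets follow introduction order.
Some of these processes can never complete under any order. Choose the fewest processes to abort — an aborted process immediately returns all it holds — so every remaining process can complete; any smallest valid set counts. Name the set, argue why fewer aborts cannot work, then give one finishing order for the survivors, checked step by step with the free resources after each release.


Abort T_c and T_h.
Key observation: the returned (3, 2, 1, 3) from T_c and T_h is what brings T_b — unrunnable before, under any order — into play at step 3.
Minimality, checking each single-abort alternative: T_c alone leaves T_h blocked (short on R1 and R2); T_h alone leaves T_c blocked (short on R1); T_a alone leaves T_c blocked (short on R1); T_g alone leaves T_c blocked (short on R1); T_b alone leaves T_c blocked (short on R1).
Survivors finish in the order: T_g, T_a, T_b. Walking it through (pool after the aborts first):
  pool = (4, 4, 1, 3)
  run T_g (needs (1, 2, 1, 1), free (4, 4, 1, 3)); after release of (1, 1, 1, 1) the pool is (5, 5, 2, 4)
  run T_a (needs (0, 0, 0, 0), free (5, 5, 2, 4)); after release of (0, 0, 1, 1) the pool is (5, 5, 3, 5)
  run T_b (needs (2, 5, 3, 3), free (5, 5, 3, 5)); after release of (1, 1, 0, 2) the pool is (6, 6, 3, 7)


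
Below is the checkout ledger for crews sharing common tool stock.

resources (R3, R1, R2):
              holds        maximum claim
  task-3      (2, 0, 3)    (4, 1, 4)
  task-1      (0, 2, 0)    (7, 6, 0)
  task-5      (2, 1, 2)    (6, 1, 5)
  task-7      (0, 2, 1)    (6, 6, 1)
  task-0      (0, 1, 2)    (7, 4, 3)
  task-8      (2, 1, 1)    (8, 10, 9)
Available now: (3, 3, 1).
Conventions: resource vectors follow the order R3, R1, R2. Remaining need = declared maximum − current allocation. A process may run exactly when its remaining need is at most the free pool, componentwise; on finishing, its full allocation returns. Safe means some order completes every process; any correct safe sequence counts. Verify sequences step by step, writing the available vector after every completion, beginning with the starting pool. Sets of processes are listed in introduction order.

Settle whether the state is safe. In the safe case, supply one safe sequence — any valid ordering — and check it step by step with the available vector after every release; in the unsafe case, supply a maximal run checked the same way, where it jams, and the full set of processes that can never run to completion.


SAFE — a valid safe sequence is task-3, task-5, task-0, task-7, task-1, task-8.
Key observation: at task-3 the run first touches a limit — (2, 1, 1) against (3, 3, 1), exact on a resource it actually requests.
Verifying each step:
  pool = (3, 3, 1)
  task-3 needs (2, 1, 1) <= (3, 3, 1) -> finishes; pool += (2, 0, 3) = (5, 3, 4)
  task-5 needs (4, 0, 3) <= (5, 3, 4) -> finishes; pool += (2, 1, 2) = (7, 4, 6)
  task-0 needs (7, 3, 1) <= (7, 4, 6) -> finishes; pool += (0, 1, 2) = (7, 5, 8)
  task-7 needs (6, 4, 0) <= (7, 5, 8) -> finishes; pool += (0, 2, 1) = (7, 7, 9)
  task-1 needs (7, 4, 0) <= (7, 7, 9) -> finishes; pool += (0, 2, 0) = (7, 9, 9)
  task-8 needs (6, 9, 8) <= (7, 9, 9) -> finishes; pool += (2, 1, 1) = (9, 10, 10)


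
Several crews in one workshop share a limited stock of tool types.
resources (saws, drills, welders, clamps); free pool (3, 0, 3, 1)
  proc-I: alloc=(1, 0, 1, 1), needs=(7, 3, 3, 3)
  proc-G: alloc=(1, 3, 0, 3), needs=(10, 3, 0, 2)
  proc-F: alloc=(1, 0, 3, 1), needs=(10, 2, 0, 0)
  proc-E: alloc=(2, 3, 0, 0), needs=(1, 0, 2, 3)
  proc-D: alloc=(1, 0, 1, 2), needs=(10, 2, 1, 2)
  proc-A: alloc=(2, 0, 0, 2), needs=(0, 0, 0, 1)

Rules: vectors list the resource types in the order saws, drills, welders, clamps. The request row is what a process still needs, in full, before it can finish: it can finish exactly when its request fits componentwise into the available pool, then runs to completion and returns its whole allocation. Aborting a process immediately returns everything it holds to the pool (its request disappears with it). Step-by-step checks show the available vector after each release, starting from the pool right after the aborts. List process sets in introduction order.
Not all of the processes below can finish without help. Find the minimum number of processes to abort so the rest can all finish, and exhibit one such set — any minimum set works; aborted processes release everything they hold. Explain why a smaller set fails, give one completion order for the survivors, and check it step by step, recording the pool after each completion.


The answer: abort proc-G and proc-D.
Key observation: proc-F could never have finished before the abort; with (2, 3, 1, 5) returned by proc-G and proc-D, it fits at step 4.
No one abort is enough; case by case: proc-I alone leaves proc-G blocked (short on saws); proc-G alone leaves proc-F blocked (short on saws); proc-F alone leaves proc-G blocked (short on saws); proc-E alone leaves proc-G blocked (short on saws); proc-D alone leaves proc-G blocked (short on saws); proc-A alone leaves proc-G blocked (short on saws).
The survivors complete as proc-A, proc-E, proc-I, proc-F. Check, step by step (starting from the post-abort pool):
  pool = (5, 3, 4, 6)
  run proc-A (needs (0, 0, 0, 1), free (5, 3, 4, 6)); after release of (2, 0, 0, 2) the pool is (7, 3, 4, 8)
  run proc-E (needs (1, 0, 2, 3), free (7, 3, 4, 8)); after release of (2, 3, 0, 0) the pool is (9, 6, 4, 8)
  run proc-I (needs (7, 3, 3, 3), free (9, 6, 4, 8)); after release of (1, 0, 1, 1) the pool is (10, 6, 5, 9)
  run proc-F (needs (10, 2, 0, 0), free (10, 6, 5, 9)); after release of (1, 0, 3, 1) the pool is (11, 6, 8, 10)


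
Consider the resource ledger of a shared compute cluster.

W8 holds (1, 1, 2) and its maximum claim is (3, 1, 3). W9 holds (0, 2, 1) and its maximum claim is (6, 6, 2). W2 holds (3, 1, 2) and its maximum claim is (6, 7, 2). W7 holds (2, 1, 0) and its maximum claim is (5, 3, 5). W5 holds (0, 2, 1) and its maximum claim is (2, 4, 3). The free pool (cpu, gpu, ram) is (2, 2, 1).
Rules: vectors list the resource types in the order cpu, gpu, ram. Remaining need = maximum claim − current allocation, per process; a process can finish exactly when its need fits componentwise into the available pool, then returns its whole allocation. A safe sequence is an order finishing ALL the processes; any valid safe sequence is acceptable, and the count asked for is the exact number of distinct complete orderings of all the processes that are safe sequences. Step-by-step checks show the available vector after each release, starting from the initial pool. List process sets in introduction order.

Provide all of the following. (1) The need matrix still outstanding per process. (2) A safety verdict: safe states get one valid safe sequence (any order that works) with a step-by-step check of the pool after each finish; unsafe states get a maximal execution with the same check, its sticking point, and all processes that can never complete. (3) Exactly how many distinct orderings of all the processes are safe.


(1) Need matrix, components ordered cpu, gpu, ram:
  W8: (2, 0, 1)
  W9: (6, 4, 1)
  W2: (3, 6, 0)
  W7: (3, 2, 5)
  W5: (2, 2, 2)
(2) The state is UNSAFE.
Key observation: after W8, W5 the pool peaks at (3, 5, 4), and each blocked process is short somewhere: W9 on cpu; W2 on gpu; W7 on ram.
Going as far as possible: W8, W5; after that, nothing fits. Verifying each step:
  pool = (2, 2, 1)
  W8 needs (2, 0, 1) <= (2, 2, 1) -> finishes; pool += (1, 1, 2) = (3, 3, 3)
  W5 needs (2, 2, 2) <= (3, 3, 3) -> finishes; pool += (0, 2, 1) = (3, 5, 4)
  blocked: W9 wants (6, 4, 1), pool (3, 5, 4) — not enough cpu
  blocked: W2 wants (3, 6, 0), pool (3, 5, 4) — not enough gpu
  blocked: W7 wants (3, 2, 5), pool (3, 5, 4) — not enough ram
Processes that can never finish: W9, W2 and W7.
(3) Exactly 0 of the possible complete orderings are safe sequences.


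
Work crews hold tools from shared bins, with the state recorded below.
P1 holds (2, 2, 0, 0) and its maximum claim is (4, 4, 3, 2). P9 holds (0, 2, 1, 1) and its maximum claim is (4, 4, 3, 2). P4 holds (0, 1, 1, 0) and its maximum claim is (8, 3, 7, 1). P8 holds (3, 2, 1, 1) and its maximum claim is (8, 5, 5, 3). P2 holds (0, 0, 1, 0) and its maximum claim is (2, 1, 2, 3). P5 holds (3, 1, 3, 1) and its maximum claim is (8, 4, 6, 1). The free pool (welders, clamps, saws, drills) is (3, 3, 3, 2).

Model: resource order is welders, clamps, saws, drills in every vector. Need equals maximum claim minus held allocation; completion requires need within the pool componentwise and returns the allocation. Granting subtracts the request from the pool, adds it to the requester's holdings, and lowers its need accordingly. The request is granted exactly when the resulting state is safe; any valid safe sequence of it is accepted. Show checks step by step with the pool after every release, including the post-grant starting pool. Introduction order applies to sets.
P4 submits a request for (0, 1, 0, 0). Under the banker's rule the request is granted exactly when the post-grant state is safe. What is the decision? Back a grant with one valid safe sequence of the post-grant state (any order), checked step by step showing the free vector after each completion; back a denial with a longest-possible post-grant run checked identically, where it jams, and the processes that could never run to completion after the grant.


GRANT — the state after the grant stays safe, e.g. via P1, P9, P5, P8, P2, P4.
Key observation: with (3, 2, 3, 2) left after the transfer, P1 can run at once — the state stays safe.
Check on the post-grant state, step by step:
  pool = (3, 2, 3, 2)
  run P1 (needs (2, 2, 3, 2), free (3, 2, 3, 2)); after release of (2, 2, 0, 0) the pool is (5, 4, 3, 2)
  run P9 (needs (4, 2, 2, 1), free (5, 4, 3, 2)); after release of (0, 2, 1, 1) the pool is (5, 6, 4, 3)
  run P5 (needs (5, 3, 3, 0), free (5, 6, 4, 3)); after release of (3, 1, 3, 1) the pool is (8, 7, 7, 4)
  run P8 (needs (5, 3, 4, 2), free (8, 7, 7, 4)); after release of (3, 2, 1, 1) the pool is (11, 9, 8, 5)
  run P2 (needs (2, 1, 1, 3), free (11, 9, 8, 5)); after release of (0, 0, 1, 0) the pool is (11, 9, 9, 5)
  run P4 (needs (8, 1, 6, 1), free (11, 9, 9, 5)); after release of (0, 2, 1, 0) the pool is (11, 11, 10, 5)


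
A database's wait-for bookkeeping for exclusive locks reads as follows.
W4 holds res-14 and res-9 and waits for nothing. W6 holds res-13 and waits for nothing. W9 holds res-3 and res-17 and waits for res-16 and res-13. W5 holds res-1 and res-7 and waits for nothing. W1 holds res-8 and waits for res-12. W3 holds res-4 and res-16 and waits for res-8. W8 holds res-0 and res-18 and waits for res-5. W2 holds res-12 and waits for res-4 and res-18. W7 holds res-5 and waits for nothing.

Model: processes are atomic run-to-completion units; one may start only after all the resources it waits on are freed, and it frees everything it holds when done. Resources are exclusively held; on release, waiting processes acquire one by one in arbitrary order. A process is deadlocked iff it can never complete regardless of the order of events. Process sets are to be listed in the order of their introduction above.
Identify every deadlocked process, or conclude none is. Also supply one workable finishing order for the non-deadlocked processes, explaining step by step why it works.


Deadlocked set: W9, W1, W3 and W2.
Key observation: the knot is the closed ring of waits W3 -> W1 -> W2 -> W3; W9 waits into the deadlock from upstream.
A valid finishing order for the others: W7, W5, W6, W4, W8.
Verifying each step:
  run W7 (it waits on nothing); releases res-5
  run W5 (it waits on nothing); releases res-1 and res-7
  run W6 (it waits on nothing); releases res-13
  run W4 (it waits on nothing); releases res-14 and res-9
  W8: everything it awaited (res-5) is free; runs, freeing res-0 and res-18


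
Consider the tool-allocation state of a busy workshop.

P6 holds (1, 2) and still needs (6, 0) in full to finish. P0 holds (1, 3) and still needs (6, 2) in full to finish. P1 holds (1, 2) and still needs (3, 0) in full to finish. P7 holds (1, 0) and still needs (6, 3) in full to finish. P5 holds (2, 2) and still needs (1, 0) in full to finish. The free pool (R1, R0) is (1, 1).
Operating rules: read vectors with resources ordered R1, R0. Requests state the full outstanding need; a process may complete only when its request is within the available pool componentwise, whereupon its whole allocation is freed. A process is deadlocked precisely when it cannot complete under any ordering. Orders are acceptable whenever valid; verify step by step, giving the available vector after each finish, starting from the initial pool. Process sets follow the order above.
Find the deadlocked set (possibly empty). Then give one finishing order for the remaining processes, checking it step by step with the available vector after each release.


Deadlocked: P6, P0 and P7.
Key observation: no order helps: past P5, P1, the free pool tops out at (4, 5), below what each blocked process needs in R1.
The rest can finish in the order P5, P1. Step-by-step check:
  pool = (1, 1)
  run P5 (needs (1, 0), free (1, 1)); after release of (2, 2) the pool is (3, 3)
  run P1 (needs (3, 0), free (3, 3)); after release of (1, 2) the pool is (4, 5)
The blocked processes can never fit:
  P6 still needs (6, 0) but only (4, 5) is free — short on R1
  P0 still needs (6, 2) but only (4, 5) is free — short on R1
  P7 still needs (6, 3) but only (4, 5) is free — short on R1


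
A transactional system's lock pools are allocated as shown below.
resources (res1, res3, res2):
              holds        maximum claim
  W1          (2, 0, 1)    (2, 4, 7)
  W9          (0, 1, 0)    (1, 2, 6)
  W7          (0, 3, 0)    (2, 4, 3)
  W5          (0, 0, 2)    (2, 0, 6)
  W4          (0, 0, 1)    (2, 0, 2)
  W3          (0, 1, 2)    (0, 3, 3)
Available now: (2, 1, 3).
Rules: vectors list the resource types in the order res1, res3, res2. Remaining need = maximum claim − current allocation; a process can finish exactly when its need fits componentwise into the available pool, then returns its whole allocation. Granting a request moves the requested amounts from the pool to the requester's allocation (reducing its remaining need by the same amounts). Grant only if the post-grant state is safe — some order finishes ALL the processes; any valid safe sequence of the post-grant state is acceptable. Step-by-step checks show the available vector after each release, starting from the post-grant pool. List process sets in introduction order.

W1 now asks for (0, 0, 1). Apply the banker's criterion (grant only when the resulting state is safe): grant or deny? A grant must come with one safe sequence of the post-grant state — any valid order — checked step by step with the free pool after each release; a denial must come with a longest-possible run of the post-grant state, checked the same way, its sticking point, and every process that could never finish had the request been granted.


GRANT — the state after the grant stays safe, e.g. via W4, W7, W3, W5, W1, W9.
Key observation: the transfer keeps a workable pool ((2, 1, 2)); W4 starts the safe sequence.
Check on the post-grant state, step by step:
  pool = (2, 1, 2)
  run W4 (needs (2, 0, 1), free (2, 1, 2)); after release of (0, 0, 1) the pool is (2, 1, 3)
  run W7 (needs (2, 1, 3), free (2, 1, 3)); after release of (0, 3, 0) the pool is (2, 4, 3)
  run W3 (needs (0, 2, 1), free (2, 4, 3)); after release of (0, 1, 2) the pool is (2, 5, 5)
  run W5 (needs (2, 0, 4), free (2, 5, 5)); after release of (0, 0, 2) the pool is (2, 5, 7)
  run W1 (needs (0, 4, 5), free (2, 5, 7)); after release of (2, 0, 2) the pool is (4, 5, 9)
  run W9 (needs (1, 1, 6), free (4, 5, 9)); after release of (0, 1, 0) the pool is (4, 6, 9)


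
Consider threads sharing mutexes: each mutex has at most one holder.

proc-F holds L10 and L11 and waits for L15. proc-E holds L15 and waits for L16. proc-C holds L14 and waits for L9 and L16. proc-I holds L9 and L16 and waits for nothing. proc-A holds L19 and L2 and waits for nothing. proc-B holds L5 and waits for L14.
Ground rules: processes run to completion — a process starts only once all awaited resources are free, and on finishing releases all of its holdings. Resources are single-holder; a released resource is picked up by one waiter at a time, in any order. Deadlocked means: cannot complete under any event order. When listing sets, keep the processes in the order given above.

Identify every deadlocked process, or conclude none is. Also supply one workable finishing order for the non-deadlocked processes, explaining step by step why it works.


Nothing here is deadlocked.
Key observation: the waits form no ring: some process can always run, and its releases unblock the others one by one.
The rest can finish in the order proc-I, proc-A, proc-E, proc-C, proc-F, proc-B.
Walking it through:
  proc-I waits on nothing -> runs at once and releases L9 and L16
  proc-A waits on nothing -> runs at once and releases L19 and L2
  proc-E: everything it awaited (L16) is free; runs, freeing L15
  proc-C: everything it awaited (L9 and L16) is free; runs, freeing L14
  proc-F: everything it awaited (L15) is free; runs, freeing L10 and L11
  proc-B: everything it awaited (L14) is free; runs, freeing L5


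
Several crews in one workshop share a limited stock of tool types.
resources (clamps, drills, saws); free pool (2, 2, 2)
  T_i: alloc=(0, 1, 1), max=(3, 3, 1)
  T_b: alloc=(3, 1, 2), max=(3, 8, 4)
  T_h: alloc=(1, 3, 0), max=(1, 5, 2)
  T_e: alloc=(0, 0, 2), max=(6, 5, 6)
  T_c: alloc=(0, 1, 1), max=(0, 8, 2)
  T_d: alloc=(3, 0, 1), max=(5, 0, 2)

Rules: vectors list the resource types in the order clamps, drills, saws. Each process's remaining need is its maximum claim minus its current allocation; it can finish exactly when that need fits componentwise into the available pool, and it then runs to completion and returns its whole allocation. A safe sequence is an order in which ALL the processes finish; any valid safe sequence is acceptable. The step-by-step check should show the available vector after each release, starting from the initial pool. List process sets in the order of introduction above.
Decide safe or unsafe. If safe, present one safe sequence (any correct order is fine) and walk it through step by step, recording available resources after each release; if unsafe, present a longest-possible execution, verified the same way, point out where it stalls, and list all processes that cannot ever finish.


UNSAFE.
Key observation: after T_d, T_i, T_h, T_e complete, (6, 6, 6) is the best the pool ever gets, yet each leftover process wants more drills.
A maximal execution: T_d, T_i, T_h, T_e — then nothing else fits. Walking it through:
  pool = (2, 2, 2)
  T_d needs (2, 0, 1) <= (2, 2, 2) -> finishes; pool += (3, 0, 1) = (5, 2, 3)
  T_i needs (3, 2, 0) <= (5, 2, 3) -> finishes; pool += (0, 1, 1) = (5, 3, 4)
  T_h needs (0, 2, 2) <= (5, 3, 4) -> finishes; pool += (1, 3, 0) = (6, 6, 4)
  T_e needs (6, 5, 4) <= (6, 6, 4) -> finishes; pool += (0, 0, 2) = (6, 6, 6)
  T_b cannot run: need (0, 7, 2) vs free (6, 6, 6) (insufficient drills)
  T_c cannot run: need (0, 7, 1) vs free (6, 6, 6) (insufficient drills)
Processes that can never finish: T_b and T_c.


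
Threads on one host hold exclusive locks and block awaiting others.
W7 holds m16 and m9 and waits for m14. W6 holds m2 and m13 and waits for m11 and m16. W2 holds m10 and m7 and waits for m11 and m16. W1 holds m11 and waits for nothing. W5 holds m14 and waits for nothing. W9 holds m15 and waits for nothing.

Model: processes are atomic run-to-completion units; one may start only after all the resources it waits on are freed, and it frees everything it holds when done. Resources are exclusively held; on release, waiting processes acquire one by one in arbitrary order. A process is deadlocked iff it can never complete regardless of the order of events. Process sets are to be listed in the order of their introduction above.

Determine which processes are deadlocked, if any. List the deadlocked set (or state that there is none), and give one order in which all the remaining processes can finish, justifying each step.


The deadlocked set is empty.
Key observation: there is no circular wait here — follow any chain and it reaches a process that is free to run now.
A valid finishing order for the others: W5, W1, W9, W7, W6, W2.
Check, step by step:
  W5: no waits; runs immediately, freeing m14
  W1: no waits; runs immediately, freeing m11
  W9: no waits; runs immediately, freeing m15
  run W7 (all its waits — m14 — are resolved); releases m16 and m9
  run W6 (all its waits — m11 and m16 — are resolved); releases m2 and m13
  run W2 (all its waits — m11 and m16 — are resolved); releases m10 and m7


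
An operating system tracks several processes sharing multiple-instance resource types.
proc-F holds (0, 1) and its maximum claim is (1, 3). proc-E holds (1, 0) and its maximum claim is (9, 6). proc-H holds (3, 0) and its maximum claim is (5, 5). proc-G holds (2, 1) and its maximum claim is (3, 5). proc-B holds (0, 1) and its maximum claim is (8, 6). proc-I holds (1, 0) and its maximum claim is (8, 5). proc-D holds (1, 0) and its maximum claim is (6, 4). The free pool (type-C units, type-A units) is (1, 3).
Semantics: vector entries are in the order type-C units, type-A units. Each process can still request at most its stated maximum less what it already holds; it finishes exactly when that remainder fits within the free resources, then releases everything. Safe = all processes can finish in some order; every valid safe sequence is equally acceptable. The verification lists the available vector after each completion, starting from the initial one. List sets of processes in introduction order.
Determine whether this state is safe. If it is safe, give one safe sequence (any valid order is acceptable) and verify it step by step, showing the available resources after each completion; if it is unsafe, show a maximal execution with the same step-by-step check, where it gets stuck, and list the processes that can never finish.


SAFE. One safe sequence: proc-F, proc-G, proc-H, proc-D, proc-I, proc-B, proc-E.
Key observation: the order's first zero-slack moment is proc-F ((1, 2) needed, (1, 3) free — a requested resource with nothing to spare).
Walking it through:
  pool = (1, 3)
  proc-F: need (1, 2) fits (1, 3); releases (0, 1), pool now (1, 4)
  proc-G: need (1, 4) fits (1, 4); releases (2, 1), pool now (3, 5)
  proc-H: need (2, 5) fits (3, 5); releases (3, 0), pool now (6, 5)
  proc-D: need (5, 4) fits (6, 5); releases (1, 0), pool now (7, 5)
  proc-I: need (7, 5) fits (7, 5); releases (1, 0), pool now (8, 5)
  proc-B: need (8, 5) fits (8, 5); releases (0, 1), pool now (8, 6)
  proc-E: need (8, 6) fits (8, 6); releases (1, 0), pool now (9, 6)
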